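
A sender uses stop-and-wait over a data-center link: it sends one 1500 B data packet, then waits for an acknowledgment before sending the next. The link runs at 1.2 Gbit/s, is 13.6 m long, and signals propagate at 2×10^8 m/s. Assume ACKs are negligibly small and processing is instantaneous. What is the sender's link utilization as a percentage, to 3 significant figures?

98.7 %

t_tx = L/R = 12000/1200000000 = 1e-05 s.
t_prop = 13.6/200000000 = 6.8e-08 s; RTT = 1.36e-07 s.
Cycle = t_tx + RTT = 1.0136e-05 s.
Utilization = t_tx / cycle = 1e-05/1.0136e-05 = 98.7 %.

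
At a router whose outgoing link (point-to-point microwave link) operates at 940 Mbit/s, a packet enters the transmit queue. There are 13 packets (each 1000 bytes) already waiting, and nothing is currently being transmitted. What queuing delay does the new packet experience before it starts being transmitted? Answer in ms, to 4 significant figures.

Each queued packet: L/R = 8000/940000000 = 0.00851064 ms.
13 queued → 0.110638 ms.
Queuing delay = 0.1106 ms.

0.1106 ms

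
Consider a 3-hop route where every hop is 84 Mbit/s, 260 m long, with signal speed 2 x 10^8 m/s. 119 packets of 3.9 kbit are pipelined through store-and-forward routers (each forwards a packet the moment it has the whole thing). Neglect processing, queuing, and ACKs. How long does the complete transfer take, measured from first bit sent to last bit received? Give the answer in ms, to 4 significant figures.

5.622 ms

Per-hop transmission t_tx = L/R = 3900/84000000 = 0.0464286 ms.
Per-hop propagation t_prop = 260/200000000 = 0.0013 ms.
Pipeline fill: first packet needs 3·t_tx to clear all hops; remaining 118 packets each add one t_tx.
Total = (3+119-1)·t_tx + 3·t_prop = 121·0.0464286 + 3·0.0013 = 5.622 ms.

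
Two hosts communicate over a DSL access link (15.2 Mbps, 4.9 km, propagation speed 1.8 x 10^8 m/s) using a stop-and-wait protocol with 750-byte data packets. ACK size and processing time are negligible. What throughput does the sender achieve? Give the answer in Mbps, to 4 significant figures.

t_tx = L/R = 6000/15200000 = 0.000394737 s.
t_prop = 4900/180000000 = 2.72222e-05 s; RTT = 5.44444e-05 s.
Cycle = t_tx + RTT = 0.000449181 s.
Throughput = L / cycle = 6000 / 0.000449181 = 13.36 Mbps.

13.36 Mbps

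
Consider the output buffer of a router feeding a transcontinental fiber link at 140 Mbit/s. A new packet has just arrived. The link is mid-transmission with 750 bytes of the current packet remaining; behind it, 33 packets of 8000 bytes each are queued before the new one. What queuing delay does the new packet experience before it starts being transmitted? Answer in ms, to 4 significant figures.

Each queued packet: L/R = 64000/140000000 = 0.457143 ms.
33 queued → 15.0857 ms.
Plus remaining 6000 bits of current packet: 0.0428571 ms.
Queuing delay = 15.13 ms.

15.13 ms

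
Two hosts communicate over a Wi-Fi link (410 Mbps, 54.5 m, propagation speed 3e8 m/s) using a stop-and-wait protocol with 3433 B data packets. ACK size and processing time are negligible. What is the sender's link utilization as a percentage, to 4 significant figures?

t_tx = L/R = 27464/410000000 = 6.69854e-05 s.
t_prop = 54.5/300000000 = 1.81667e-07 s; RTT = 3.63333e-07 s.
Cycle = t_tx + RTT = 6.73487e-05 s.
Utilization = t_tx / cycle = 6.69854e-05/6.73487e-05 = 99.46 %.

99.46 %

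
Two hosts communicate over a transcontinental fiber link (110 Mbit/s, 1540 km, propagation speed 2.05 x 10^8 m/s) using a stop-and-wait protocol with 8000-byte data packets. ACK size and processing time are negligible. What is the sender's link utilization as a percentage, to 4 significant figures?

t_tx = L/R = 64000/110000000 = 0.000581818 s.
t_prop = 1540000/2.05e+08 = 0.0075122 s; RTT = 0.0150244 s.
Cycle = t_tx + RTT = 0.0156062 s.
Utilization = t_tx / cycle = 0.000581818/0.0156062 = 3.728 %.

3.728 %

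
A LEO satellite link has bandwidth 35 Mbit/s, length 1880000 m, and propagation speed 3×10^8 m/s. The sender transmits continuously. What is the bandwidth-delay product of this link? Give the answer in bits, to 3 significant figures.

219000 bits

Propagation delay = 1880000 / 300000000 = 0.00626667 s.
BDP = R × t_prop = 35000000 × 0.00626667 = 219333 bits.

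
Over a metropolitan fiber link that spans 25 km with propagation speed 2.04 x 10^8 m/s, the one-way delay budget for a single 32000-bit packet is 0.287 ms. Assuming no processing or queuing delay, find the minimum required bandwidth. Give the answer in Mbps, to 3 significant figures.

Propagation delay = 25000 / 204000000 = 0.122549 ms.
Transmission budget = 0.287 − 0.122549 = 0.164451 ms.
R ≥ L / t_tx = 32000 bits / 0.000164451 s = 195 Mbps.

195 Mbps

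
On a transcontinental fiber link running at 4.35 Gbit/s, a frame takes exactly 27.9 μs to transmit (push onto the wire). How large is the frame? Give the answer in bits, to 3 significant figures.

L = R × t_tx = 4350000000 b/s × 2.79e-05 s = 121365 bits.

121000 bits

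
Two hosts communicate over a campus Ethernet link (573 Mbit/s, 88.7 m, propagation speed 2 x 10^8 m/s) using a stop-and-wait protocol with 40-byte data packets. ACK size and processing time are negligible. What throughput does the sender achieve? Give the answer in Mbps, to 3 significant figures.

221 Mbps

t_tx = L/R = 320/573000000 = 5.58464e-07 s.
t_prop = 88.7/200000000 = 4.435e-07 s; RTT = 8.87e-07 s.
Cycle = t_tx + RTT = 1.44546e-06 s.
Throughput = L / cycle = 320 / 1.44546e-06 = 221 Mbps.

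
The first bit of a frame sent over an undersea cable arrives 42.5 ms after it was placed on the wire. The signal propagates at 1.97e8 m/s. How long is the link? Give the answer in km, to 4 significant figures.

8373 km

d = s × t_prop = 197000000 × 0.0425 = 8373 km.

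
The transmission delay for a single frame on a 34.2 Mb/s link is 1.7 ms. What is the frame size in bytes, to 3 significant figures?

7270 bytes

L = R × t_tx = 34200000 b/s × 0.0017 s = 58140 bits.
In bytes: 58140 / 8 = 7270 bytes.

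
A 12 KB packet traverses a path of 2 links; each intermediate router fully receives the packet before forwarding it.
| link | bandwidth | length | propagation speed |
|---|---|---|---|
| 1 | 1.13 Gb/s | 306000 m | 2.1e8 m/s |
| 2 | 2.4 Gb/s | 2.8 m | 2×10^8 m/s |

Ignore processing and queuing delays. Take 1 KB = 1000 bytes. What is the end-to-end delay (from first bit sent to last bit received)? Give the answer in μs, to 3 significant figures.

L = 96000 bits.
Transmission delays (L/R per hop): 84.9558, 40 μs; sum = 124.956 μs.
Propagation delays (d/s per hop): 1457.14, 0.014 μs; sum = 1457.16 μs.
End-to-end = 1580 μs.

1580 μs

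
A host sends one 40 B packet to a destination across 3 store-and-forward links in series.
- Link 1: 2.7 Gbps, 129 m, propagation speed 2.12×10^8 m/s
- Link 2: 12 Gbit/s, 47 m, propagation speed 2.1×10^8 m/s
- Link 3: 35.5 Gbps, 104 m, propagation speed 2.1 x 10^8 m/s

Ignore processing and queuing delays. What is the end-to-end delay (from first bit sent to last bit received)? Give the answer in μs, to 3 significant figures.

1.48 μs

L = 40 × 8 = 320 bits.
Transmission delays (L/R per hop): 0.118519, 0.0266667, 0.00901408 μs; sum = 0.154199 μs.
Propagation delays (d/s per hop): 0.608491, 0.22381, 0.495238 μs; sum = 1.32754 μs.
End-to-end = 1.48 μs.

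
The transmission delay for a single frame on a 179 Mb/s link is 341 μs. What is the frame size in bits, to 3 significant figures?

61000 bits

L = R × t_tx = 179000000 b/s × 0.000341 s = 61039 bits.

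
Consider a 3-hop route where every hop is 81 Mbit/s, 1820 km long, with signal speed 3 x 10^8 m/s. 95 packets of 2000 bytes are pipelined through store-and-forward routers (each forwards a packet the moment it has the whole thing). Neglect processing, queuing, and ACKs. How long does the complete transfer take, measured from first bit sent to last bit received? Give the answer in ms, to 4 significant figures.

37.36 ms

Per-hop transmission t_tx = L/R = 16000/81000000 = 0.197531 ms.
Per-hop propagation t_prop = 1820000/300000000 = 6.06667 ms.
Pipeline fill: first packet needs 3·t_tx to clear all hops; remaining 94 packets each add one t_tx.
Total = (3+95-1)·t_tx + 3·t_prop = 97·0.197531 + 3·6.06667 = 37.36 ms.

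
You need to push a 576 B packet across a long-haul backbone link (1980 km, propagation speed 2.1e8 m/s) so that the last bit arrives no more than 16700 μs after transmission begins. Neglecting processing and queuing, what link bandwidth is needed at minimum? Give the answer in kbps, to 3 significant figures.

634 kbps

L = 4608 bits.
Propagation delay = 1980000 / 210000000 = 9428.57 μs.
Transmission budget = 16700 − 9428.57 = 7271.43 μs.
R ≥ L / t_tx = 4608 bits / 0.00727143 s = 634 kbps.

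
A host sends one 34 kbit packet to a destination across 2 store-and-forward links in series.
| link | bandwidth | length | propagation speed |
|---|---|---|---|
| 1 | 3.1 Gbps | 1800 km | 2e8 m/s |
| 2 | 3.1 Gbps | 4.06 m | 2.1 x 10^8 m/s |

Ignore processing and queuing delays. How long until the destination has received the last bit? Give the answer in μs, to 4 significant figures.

L = 34000 bits.
Transmission delay per hop = L/R = 34000/3100000000 = 10.9677 μs; 2 hops → 21.9355 μs.
Propagation delays (d/s per hop): 9000, 0.0193333 μs; sum = 9000.02 μs.
End-to-end = 9022 μs.

9022 μs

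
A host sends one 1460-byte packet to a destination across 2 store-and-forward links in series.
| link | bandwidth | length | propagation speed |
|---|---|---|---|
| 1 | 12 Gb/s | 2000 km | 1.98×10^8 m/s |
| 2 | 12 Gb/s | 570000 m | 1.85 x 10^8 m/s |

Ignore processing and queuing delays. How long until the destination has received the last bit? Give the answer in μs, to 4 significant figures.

L = 1460 × 8 = 11680 bits.
Transmission delay per hop = L/R = 11680/12000000000 = 0.973333 μs; 2 hops → 1.94667 μs.
Propagation delays (d/s per hop): 10101, 3081.08 μs; sum = 13182.1 μs.
End-to-end = 13180 μs.

13180 μs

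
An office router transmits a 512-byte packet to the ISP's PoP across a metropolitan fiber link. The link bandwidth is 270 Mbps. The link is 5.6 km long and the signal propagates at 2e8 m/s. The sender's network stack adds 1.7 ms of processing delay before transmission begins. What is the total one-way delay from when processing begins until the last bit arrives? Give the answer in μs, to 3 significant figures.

L = 512 × 8 = 4096 bits.
Transmission delay = L/R = 4096 / 270000000 = 15.1704 μs.
Propagation delay = d/s = 5600 m / 200000000 m/s = 28 μs.
Plus processing delay 1.7 ms = 1700 μs.
Total = 1740 μs.

1740 μs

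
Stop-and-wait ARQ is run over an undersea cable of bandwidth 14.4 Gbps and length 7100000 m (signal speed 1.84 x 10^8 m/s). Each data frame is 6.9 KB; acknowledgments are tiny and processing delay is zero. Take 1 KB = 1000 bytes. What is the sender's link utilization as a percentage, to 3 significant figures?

t_tx = L/R = 55200/14400000000 = 3.83333e-06 s.
t_prop = 7100000/184000000 = 0.038587 s; RTT = 0.0771739 s.
Cycle = t_tx + RTT = 0.0771777 s.
Utilization = t_tx / cycle = 3.83333e-06/0.0771777 = 0.00497 %.

0.00497 %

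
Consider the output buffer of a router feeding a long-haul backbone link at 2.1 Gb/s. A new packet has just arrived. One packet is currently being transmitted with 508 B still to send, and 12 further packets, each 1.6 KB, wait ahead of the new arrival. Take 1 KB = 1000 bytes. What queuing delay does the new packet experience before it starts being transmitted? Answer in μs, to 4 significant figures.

Each queued packet: L/R = 12800/2100000000 = 6.09524 μs.
12 queued → 73.1429 μs.
Plus remaining 4064 bits of current packet: 1.93524 μs.
Queuing delay = 75.08 μs.

75.08 μs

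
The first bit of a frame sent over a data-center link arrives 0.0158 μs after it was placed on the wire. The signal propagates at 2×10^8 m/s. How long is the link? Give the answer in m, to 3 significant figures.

3.16 m

d = s × t_prop = 200000000 × 1.58e-08 = 3.16 m.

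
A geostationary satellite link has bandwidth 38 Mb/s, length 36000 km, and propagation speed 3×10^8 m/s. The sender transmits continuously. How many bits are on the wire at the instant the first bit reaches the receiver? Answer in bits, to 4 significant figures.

Propagation delay = 36000000 / 300000000 = 0.12 s.
BDP = R × t_prop = 38000000 × 0.12 = 4560000 bits.

4560000 bits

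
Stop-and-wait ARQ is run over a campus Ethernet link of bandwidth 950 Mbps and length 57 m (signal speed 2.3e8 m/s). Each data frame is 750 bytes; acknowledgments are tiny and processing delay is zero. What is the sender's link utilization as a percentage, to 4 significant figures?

t_tx = L/R = 6000/950000000 = 6.31579e-06 s.
t_prop = 57/2.3e+08 = 2.47826e-07 s; RTT = 4.95652e-07 s.
Cycle = t_tx + RTT = 6.81144e-06 s.
Utilization = t_tx / cycle = 6.31579e-06/6.81144e-06 = 92.72 %.

92.72 %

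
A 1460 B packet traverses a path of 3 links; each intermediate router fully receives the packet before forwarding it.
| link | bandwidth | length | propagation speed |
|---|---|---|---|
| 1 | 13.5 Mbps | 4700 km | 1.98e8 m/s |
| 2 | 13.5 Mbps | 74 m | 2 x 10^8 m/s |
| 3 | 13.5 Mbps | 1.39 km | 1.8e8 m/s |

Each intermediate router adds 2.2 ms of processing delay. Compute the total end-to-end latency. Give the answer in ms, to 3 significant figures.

L = 1460 × 8 = 11680 bits.
Transmission delay per hop = L/R = 11680/13500000 = 0.865185 ms; 3 hops → 2.59556 ms.
Propagation delays (d/s per hop): 23.7374, 0.00037, 0.00772222 ms; sum = 23.7455 ms.
Processing at 2 router(s): 2 × 2.2 ms = 4.4 ms.
End-to-end = 30.7 ms.

30.7 ms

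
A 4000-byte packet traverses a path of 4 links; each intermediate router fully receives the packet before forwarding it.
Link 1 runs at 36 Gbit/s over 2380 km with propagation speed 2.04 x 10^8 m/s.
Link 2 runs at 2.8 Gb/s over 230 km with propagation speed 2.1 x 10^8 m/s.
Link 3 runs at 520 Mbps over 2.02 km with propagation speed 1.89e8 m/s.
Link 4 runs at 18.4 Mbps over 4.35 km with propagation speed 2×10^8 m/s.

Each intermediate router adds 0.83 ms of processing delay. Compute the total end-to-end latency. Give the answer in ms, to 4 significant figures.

L = 4000 × 8 = 32000 bits.
Transmission delays (L/R per hop): 0.000888889, 0.0114286, 0.0615385, 1.73913 ms; sum = 1.81299 ms.
Propagation delays (d/s per hop): 11.6667, 1.09524, 0.0106878, 0.02175 ms; sum = 12.7943 ms.
Processing at 3 router(s): 3 × 0.83 ms = 2.49 ms.
End-to-end = 17.10 ms.

17.10 ms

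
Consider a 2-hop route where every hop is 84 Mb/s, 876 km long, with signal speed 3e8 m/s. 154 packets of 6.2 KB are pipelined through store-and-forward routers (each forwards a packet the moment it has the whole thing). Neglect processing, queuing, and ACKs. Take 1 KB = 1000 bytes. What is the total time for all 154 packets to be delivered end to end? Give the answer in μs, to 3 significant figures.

97400 μs

Per-hop transmission t_tx = L/R = 49600/84000000 = 590.476 μs.
Per-hop propagation t_prop = 876000/300000000 = 2920 μs.
Pipeline fill: first packet needs 2·t_tx to clear all hops; remaining 153 packets each add one t_tx.
Total = (2+154-1)·t_tx + 2·t_prop = 155·590.476 + 2·2920 = 97400 μs.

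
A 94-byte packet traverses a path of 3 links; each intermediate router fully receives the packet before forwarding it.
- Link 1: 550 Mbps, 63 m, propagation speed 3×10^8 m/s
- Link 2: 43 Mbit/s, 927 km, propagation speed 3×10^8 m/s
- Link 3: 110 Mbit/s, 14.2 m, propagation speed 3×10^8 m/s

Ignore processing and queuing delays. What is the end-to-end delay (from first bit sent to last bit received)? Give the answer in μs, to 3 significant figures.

L = 94 × 8 = 752 bits.
Transmission delays (L/R per hop): 1.36727, 17.4884, 6.83636 μs; sum = 25.692 μs.
Propagation delays (d/s per hop): 0.21, 3090, 0.0473333 μs; sum = 3090.26 μs.
End-to-end = 3120 μs.

3120 μs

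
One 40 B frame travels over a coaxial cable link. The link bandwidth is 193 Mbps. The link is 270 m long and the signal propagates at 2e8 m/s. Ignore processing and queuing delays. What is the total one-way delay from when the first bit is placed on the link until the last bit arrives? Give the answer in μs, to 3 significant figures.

L = 40 × 8 = 320 bits.
Transmission delay = L/R = 320 / 193000000 = 1.65803 μs.
Propagation delay = d/s = 270 m / 200000000 m/s = 1.35 μs.
Total = 3.01 μs.

3.01 μs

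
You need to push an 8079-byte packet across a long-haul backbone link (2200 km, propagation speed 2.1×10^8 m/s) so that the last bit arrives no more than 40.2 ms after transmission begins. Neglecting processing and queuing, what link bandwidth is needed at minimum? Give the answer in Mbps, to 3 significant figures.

2.17 Mbps

L = 64632 bits.
Propagation delay = 2200000 / 210000000 = 10.4762 ms.
Transmission budget = 40.2 − 10.4762 = 29.7238 ms.
R ≥ L / t_tx = 64632 bits / 0.0297238 s = 2.17 Mbps.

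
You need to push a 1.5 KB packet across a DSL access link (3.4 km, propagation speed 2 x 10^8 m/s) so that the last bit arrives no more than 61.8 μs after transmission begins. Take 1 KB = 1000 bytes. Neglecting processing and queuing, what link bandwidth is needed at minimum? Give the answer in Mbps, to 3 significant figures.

268 Mbps

L = 12000 bits.
Propagation delay = 3400 / 200000000 = 17 μs.
Transmission budget = 61.8 − 17 = 44.8 μs.
R ≥ L / t_tx = 12000 bits / 4.48e-05 s = 268 Mbps.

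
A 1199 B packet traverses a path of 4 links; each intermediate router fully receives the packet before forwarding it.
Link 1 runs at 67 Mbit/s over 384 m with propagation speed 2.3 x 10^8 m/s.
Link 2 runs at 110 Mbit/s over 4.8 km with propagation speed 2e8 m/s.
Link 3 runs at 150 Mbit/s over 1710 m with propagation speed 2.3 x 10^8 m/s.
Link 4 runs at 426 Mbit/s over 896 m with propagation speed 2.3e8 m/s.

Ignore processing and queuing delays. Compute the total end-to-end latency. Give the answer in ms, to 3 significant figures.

0.354 ms

L = 1199 × 8 = 9592 bits.
Transmission delays (L/R per hop): 0.143164, 0.0872, 0.0639467, 0.0225164 ms; sum = 0.316827 ms.
Propagation delays (d/s per hop): 0.00166957, 0.024, 0.00743478, 0.00389565 ms; sum = 0.037 ms.
End-to-end = 0.354 ms.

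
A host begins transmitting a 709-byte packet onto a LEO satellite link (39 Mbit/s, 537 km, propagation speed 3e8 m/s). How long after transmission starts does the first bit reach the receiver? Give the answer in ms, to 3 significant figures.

First bit experiences only propagation delay: d/s = 537000/300000000 = 1.79 ms.

1.79 ms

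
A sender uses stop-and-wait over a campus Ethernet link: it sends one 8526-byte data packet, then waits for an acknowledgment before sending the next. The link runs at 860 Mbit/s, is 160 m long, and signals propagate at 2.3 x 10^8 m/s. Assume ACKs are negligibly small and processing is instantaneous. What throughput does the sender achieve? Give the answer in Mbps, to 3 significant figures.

t_tx = L/R = 68208/860000000 = 7.93116e-05 s.
t_prop = 160/2.3e+08 = 6.95652e-07 s; RTT = 1.3913e-06 s.
Cycle = t_tx + RTT = 8.07029e-05 s.
Throughput = L / cycle = 68208 / 8.07029e-05 = 845 Mbps.

845 Mbps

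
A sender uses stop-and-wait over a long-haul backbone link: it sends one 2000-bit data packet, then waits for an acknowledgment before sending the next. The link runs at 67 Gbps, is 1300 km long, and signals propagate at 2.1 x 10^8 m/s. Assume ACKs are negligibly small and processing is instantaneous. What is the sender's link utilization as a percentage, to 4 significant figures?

t_tx = L/R = 2000/67000000000 = 2.98507e-08 s.
t_prop = 1300000/210000000 = 0.00619048 s; RTT = 0.012381 s.
Cycle = t_tx + RTT = 0.012381 s.
Utilization = t_tx / cycle = 2.98507e-08/0.012381 = 0.0002411 %.

0.0002411 %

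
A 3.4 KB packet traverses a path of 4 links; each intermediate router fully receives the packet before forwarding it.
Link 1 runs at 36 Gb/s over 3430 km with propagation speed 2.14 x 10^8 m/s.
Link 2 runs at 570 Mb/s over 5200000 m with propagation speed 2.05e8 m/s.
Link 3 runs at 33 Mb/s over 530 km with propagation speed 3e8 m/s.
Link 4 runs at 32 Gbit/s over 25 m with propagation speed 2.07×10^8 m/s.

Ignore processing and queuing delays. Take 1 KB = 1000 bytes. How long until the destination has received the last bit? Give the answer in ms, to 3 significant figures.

L = 27200 bits.
Transmission delays (L/R per hop): 0.000755556, 0.0477193, 0.824242, 0.00085 ms; sum = 0.873567 ms.
Propagation delays (d/s per hop): 16.028, 25.3659, 1.76667, 0.000120773 ms; sum = 43.1607 ms.
End-to-end = 44.0 ms.

44.0 ms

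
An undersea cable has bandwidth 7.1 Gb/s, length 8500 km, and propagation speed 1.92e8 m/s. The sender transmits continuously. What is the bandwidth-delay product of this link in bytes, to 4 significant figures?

Propagation delay = 8500000 / 192000000 = 0.0442708 s.
BDP = R × t_prop = 7100000000 × 0.0442708 = 314323000 bits.
In bytes: 314323000/8 = 39290000 bytes.

39290000 bytes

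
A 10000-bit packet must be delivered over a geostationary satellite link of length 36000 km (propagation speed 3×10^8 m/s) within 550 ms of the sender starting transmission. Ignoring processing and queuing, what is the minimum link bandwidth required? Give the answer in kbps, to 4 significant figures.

Propagation delay = 36000000 / 300000000 = 120 ms.
Transmission budget = 550 − 120 = 430 ms.
R ≥ L / t_tx = 10000 bits / 0.43 s = 23.26 kbps.

23.26 kbps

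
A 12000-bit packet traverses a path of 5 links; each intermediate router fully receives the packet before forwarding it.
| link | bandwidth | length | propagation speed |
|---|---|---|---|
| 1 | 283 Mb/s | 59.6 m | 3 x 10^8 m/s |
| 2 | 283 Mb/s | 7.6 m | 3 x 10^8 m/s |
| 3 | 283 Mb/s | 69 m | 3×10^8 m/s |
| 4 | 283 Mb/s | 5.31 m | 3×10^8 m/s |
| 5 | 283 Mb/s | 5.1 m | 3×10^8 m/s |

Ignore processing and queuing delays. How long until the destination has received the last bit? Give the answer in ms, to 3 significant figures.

0.213 ms

Transmission delay per hop = L/R = 12000/283000000 = 0.0424028 ms; 5 hops → 0.212014 ms.
Propagation delays (d/s per hop): 0.000198667, 2.53333e-05, 0.00023, 1.77e-05, 1.7e-05 ms; sum = 0.0004887 ms.
End-to-end = 0.213 ms.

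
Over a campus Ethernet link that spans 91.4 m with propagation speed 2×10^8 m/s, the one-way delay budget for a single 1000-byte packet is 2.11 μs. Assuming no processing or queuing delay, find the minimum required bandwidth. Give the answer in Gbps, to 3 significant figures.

4.84 Gbps

L = 8000 bits.
Propagation delay = 91.4 / 200000000 = 0.457 μs.
Transmission budget = 2.11 − 0.457 = 1.653 μs.
R ≥ L / t_tx = 8000 bits / 1.653e-06 s = 4.84 Gbps.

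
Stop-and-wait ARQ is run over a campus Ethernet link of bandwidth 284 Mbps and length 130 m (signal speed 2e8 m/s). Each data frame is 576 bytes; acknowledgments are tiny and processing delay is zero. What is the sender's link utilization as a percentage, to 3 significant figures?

92.6 %

t_tx = L/R = 4608/284000000 = 1.62254e-05 s.
t_prop = 130/200000000 = 6.5e-07 s; RTT = 1.3e-06 s.
Cycle = t_tx + RTT = 1.75254e-05 s.
Utilization = t_tx / cycle = 1.62254e-05/1.75254e-05 = 92.6 %.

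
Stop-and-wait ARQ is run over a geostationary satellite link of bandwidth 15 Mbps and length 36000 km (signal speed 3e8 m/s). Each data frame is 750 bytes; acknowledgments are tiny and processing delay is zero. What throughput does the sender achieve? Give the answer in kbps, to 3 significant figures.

t_tx = L/R = 6000/15000000 = 0.0004 s.
t_prop = 36000000/300000000 = 0.12 s; RTT = 0.24 s.
Cycle = t_tx + RTT = 0.2404 s.
Throughput = L / cycle = 6000 / 0.2404 = 25.0 kbps.

25.0 kbps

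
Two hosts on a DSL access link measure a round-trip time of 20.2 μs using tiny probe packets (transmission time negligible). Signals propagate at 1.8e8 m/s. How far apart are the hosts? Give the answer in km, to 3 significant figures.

1.82 km

One-way propagation = RTT/2 = 10.1 μs.
d = s × t = 180000000 × 1.01e-05 = 1.82 km.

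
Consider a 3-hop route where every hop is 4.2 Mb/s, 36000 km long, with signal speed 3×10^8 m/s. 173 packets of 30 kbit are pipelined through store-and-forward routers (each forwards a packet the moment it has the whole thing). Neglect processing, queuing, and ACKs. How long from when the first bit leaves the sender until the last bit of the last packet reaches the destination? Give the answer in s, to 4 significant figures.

1.610 s

Per-hop transmission t_tx = L/R = 30000/4200000 = 0.00714286 s.
Per-hop propagation t_prop = 36000000/300000000 = 0.12 s.
Pipeline fill: first packet needs 3·t_tx to clear all hops; remaining 172 packets each add one t_tx.
Total = (3+173-1)·t_tx + 3·t_prop = 175·0.00714286 + 3·0.12 = 1.610 s.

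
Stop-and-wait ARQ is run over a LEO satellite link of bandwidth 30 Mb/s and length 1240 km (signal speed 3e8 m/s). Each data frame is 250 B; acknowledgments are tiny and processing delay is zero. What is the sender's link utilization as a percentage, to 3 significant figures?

t_tx = L/R = 2000/30000000 = 6.66667e-05 s.
t_prop = 1240000/300000000 = 0.00413333 s; RTT = 0.00826667 s.
Cycle = t_tx + RTT = 0.00833333 s.
Utilization = t_tx / cycle = 6.66667e-05/0.00833333 = 0.800 %.

0.800 %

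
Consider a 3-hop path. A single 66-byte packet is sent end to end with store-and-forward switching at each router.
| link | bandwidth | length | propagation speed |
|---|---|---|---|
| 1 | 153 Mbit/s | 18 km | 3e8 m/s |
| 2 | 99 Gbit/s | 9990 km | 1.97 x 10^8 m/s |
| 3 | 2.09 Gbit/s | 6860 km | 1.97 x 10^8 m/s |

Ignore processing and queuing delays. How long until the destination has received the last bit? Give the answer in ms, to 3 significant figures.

85.6 ms

L = 66 × 8 = 528 bits.
Transmission delays (L/R per hop): 0.00345098, 5.33333e-06, 0.000252632 ms; sum = 0.00370895 ms.
Propagation delays (d/s per hop): 0.06, 50.7107, 34.8223 ms; sum = 85.593 ms.
End-to-end = 85.6 ms.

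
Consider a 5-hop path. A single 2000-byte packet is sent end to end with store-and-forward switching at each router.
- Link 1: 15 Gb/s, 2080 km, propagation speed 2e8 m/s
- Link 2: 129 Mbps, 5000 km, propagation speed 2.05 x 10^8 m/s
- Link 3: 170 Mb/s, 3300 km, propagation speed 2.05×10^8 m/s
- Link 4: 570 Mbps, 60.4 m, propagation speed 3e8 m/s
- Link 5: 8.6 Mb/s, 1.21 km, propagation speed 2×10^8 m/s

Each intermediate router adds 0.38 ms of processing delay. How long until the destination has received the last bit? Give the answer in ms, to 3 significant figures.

L = 2000 × 8 = 16000 bits.
Transmission delays (L/R per hop): 0.00106667, 0.124031, 0.0941176, 0.0280702, 1.86047 ms; sum = 2.10775 ms.
Propagation delays (d/s per hop): 10.4, 24.3902, 16.0976, 0.000201333, 0.00605 ms; sum = 50.8941 ms.
Processing at 4 router(s): 4 × 0.38 ms = 1.52 ms.
End-to-end = 54.5 ms.

54.5 ms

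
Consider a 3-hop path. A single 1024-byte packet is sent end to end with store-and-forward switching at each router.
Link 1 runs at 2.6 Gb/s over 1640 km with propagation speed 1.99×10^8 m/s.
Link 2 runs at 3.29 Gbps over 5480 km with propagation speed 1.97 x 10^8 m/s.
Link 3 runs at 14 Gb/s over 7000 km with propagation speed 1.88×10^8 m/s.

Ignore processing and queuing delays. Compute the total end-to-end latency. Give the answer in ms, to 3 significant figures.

L = 1024 × 8 = 8192 bits.
Transmission delays (L/R per hop): 0.00315077, 0.00248997, 0.000585143 ms; sum = 0.00622588 ms.
Propagation delays (d/s per hop): 8.24121, 27.8173, 37.234 ms; sum = 73.2925 ms.
End-to-end = 73.3 ms.

73.3 ms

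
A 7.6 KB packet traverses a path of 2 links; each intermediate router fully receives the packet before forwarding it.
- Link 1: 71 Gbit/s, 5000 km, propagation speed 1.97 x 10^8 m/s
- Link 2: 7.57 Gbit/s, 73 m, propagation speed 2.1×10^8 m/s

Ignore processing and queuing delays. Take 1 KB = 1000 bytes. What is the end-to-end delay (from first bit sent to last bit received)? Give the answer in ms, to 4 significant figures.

L = 60800 bits.
Transmission delays (L/R per hop): 0.000856338, 0.0080317 ms; sum = 0.00888804 ms.
Propagation delays (d/s per hop): 25.3807, 0.000347619 ms; sum = 25.3811 ms.
End-to-end = 25.39 ms.

25.39 ms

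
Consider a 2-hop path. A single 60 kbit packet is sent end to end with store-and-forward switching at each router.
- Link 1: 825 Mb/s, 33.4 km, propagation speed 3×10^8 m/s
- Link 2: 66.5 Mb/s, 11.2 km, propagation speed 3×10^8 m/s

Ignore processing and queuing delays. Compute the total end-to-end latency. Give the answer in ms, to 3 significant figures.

1.12 ms

L = 60000 bits.
Transmission delays (L/R per hop): 0.0727273, 0.902256 ms; sum = 0.974983 ms.
Propagation delays (d/s per hop): 0.111333, 0.0373333 ms; sum = 0.148667 ms.
End-to-end = 1.12 ms.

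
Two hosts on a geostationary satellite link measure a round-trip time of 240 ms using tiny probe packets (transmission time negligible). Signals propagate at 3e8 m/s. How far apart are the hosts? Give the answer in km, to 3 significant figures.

One-way propagation = RTT/2 = 120 ms.
d = s × t = 300000000 × 0.12 = 36000 km.

36000 km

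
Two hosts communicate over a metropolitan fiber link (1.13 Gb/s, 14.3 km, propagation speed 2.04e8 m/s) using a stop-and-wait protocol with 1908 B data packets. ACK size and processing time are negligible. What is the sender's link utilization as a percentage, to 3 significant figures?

t_tx = L/R = 15264/1130000000 = 1.3508e-05 s.
t_prop = 14300/204000000 = 7.0098e-05 s; RTT = 0.000140196 s.
Cycle = t_tx + RTT = 0.000153704 s.
Utilization = t_tx / cycle = 1.3508e-05/0.000153704 = 8.79 %.

8.79 %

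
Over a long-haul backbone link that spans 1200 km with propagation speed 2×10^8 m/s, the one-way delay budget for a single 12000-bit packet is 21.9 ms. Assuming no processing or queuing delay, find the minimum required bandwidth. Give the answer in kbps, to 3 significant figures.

Propagation delay = 1200000 / 200000000 = 6 ms.
Transmission budget = 21.9 − 6 = 15.9 ms.
R ≥ L / t_tx = 12000 bits / 0.0159 s = 755 kbps.

755 kbps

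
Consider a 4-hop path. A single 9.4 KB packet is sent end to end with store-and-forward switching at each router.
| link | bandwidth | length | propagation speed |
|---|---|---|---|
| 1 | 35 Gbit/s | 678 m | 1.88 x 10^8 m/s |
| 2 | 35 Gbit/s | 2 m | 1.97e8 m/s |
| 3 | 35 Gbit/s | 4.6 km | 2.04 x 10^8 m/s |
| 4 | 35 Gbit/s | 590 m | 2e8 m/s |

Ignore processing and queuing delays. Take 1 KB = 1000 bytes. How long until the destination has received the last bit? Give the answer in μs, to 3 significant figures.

L = 75200 bits.
Transmission delay per hop = L/R = 75200/35000000000 = 2.14857 μs; 4 hops → 8.59429 μs.
Propagation delays (d/s per hop): 3.60638, 0.0101523, 22.549, 2.95 μs; sum = 29.1156 μs.
End-to-end = 37.7 μs.

37.7 μs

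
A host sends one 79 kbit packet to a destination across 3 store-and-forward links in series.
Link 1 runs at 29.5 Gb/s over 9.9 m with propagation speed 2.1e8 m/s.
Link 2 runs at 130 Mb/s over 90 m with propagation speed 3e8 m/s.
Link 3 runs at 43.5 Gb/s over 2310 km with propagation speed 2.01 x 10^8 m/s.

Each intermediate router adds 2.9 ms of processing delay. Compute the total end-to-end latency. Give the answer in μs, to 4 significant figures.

17910 μs

L = 79000 bits.
Transmission delays (L/R per hop): 2.67797, 607.692, 1.81609 μs; sum = 612.186 μs.
Propagation delays (d/s per hop): 0.0471429, 0.3, 11492.5 μs; sum = 11492.9 μs.
Processing at 2 router(s): 2 × 2.9 ms = 5800 μs.
End-to-end = 17910 μs.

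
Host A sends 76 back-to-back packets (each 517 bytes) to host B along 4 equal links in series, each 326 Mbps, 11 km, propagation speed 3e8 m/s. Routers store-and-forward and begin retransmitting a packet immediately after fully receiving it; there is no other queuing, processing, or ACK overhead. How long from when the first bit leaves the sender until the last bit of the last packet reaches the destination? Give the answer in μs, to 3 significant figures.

Per-hop transmission t_tx = L/R = 4136/326000000 = 12.6871 μs.
Per-hop propagation t_prop = 11000/300000000 = 36.6667 μs.
Pipeline fill: first packet needs 4·t_tx to clear all hops; remaining 75 packets each add one t_tx.
Total = (4+76-1)·t_tx + 4·t_prop = 79·12.6871 + 4·36.6667 = 1150 μs.

1150 μs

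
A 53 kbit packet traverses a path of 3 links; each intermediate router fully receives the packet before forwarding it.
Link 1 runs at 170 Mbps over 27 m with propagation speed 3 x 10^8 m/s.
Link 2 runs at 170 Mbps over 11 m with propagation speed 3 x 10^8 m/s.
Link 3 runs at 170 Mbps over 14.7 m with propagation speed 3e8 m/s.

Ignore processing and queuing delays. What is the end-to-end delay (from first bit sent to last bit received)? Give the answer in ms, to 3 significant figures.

L = 53000 bits.
Transmission delay per hop = L/R = 53000/170000000 = 0.311765 ms; 3 hops → 0.935294 ms.
Propagation delays (d/s per hop): 9e-05, 3.66667e-05, 4.9e-05 ms; sum = 0.000175667 ms.
End-to-end = 0.935 ms.

0.935 ms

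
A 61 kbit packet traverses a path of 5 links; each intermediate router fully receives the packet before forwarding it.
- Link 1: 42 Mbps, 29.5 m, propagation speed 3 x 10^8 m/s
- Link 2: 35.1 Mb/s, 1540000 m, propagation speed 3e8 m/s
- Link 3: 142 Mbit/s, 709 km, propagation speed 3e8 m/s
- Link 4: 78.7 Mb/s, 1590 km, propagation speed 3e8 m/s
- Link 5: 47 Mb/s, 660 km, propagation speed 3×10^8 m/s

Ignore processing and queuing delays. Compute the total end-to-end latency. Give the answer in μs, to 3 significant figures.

20700 μs

L = 61000 bits.
Transmission delays (L/R per hop): 1452.38, 1737.89, 429.577, 775.095, 1297.87 μs; sum = 5692.82 μs.
Propagation delays (d/s per hop): 0.0983333, 5133.33, 2363.33, 5300, 2200 μs; sum = 14996.8 μs.
End-to-end = 20700 μs.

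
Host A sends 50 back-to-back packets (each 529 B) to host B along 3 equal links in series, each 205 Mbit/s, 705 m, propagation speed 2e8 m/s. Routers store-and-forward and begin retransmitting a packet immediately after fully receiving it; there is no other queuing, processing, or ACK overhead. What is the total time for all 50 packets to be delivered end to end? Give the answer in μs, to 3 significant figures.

1080 μs

Per-hop transmission t_tx = L/R = 4232/205000000 = 20.6439 μs.
Per-hop propagation t_prop = 705/200000000 = 3.525 μs.
Pipeline fill: first packet needs 3·t_tx to clear all hops; remaining 49 packets each add one t_tx.
Total = (3+50-1)·t_tx + 3·t_prop = 52·20.6439 + 3·3.525 = 1080 μs.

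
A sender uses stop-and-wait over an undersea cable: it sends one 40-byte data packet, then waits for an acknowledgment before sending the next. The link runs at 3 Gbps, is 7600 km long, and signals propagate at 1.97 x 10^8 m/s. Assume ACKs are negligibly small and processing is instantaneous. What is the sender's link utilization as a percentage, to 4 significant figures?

t_tx = L/R = 320/3000000000 = 1.06667e-07 s.
t_prop = 7600000/197000000 = 0.0385787 s; RTT = 0.0771574 s.
Cycle = t_tx + RTT = 0.0771575 s.
Utilization = t_tx / cycle = 1.06667e-07/0.0771575 = 0.0001382 %.

0.0001382 %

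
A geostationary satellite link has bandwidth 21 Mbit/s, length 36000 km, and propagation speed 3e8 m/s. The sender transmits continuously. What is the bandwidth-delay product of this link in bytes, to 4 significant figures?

Propagation delay = 36000000 / 300000000 = 0.12 s.
BDP = R × t_prop = 21000000 × 0.12 = 2520000 bits.
In bytes: 2520000/8 = 315000 bytes.

315000 bytes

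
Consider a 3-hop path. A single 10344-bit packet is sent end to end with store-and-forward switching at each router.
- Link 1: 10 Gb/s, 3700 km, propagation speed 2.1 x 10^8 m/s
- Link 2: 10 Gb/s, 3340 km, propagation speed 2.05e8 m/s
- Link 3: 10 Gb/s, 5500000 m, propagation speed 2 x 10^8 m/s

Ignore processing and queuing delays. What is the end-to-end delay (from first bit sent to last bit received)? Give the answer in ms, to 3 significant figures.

61.4 ms

Transmission delay per hop = L/R = 10344/10000000000 = 0.0010344 ms; 3 hops → 0.0031032 ms.
Propagation delays (d/s per hop): 17.619, 16.2927, 27.5 ms; sum = 61.4117 ms.
End-to-end = 61.4 ms.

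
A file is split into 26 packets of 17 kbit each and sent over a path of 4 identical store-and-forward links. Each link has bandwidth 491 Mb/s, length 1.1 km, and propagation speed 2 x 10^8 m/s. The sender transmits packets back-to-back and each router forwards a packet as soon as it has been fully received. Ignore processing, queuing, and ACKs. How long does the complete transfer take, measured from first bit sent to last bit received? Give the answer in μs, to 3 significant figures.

1030 μs

Per-hop transmission t_tx = L/R = 17000/491000000 = 34.6232 μs.
Per-hop propagation t_prop = 1100/200000000 = 5.5 μs.
Pipeline fill: first packet needs 4·t_tx to clear all hops; remaining 25 packets each add one t_tx.
Total = (4+26-1)·t_tx + 4·t_prop = 29·34.6232 + 4·5.5 = 1030 μs.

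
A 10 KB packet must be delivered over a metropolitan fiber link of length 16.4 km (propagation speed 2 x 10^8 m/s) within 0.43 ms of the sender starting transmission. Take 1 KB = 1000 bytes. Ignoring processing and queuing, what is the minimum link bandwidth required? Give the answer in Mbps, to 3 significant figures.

L = 80000 bits.
Propagation delay = 16400 / 200000000 = 0.082 ms.
Transmission budget = 0.43 − 0.082 = 0.348 ms.
R ≥ L / t_tx = 80000 bits / 0.000348 s = 230 Mbps.

230 Mbps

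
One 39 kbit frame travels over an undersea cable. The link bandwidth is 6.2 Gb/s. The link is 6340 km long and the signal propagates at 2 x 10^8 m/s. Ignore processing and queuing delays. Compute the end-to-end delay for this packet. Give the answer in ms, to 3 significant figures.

31.7 ms

L = 39000 bits.
Transmission delay = L/R = 39000 / 6200000000 = 0.00629032 ms.
Propagation delay = d/s = 6340000 m / 200000000 m/s = 31.7 ms.
Total = 31.7 ms.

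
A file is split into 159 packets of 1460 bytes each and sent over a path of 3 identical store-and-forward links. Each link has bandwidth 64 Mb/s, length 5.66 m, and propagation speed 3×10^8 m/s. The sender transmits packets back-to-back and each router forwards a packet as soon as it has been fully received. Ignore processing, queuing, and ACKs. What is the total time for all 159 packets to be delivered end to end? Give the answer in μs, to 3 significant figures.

29400 μs

Per-hop transmission t_tx = L/R = 11680/64000000 = 182.5 μs.
Per-hop propagation t_prop = 5.66/300000000 = 0.0188667 μs.
Pipeline fill: first packet needs 3·t_tx to clear all hops; remaining 158 packets each add one t_tx.
Total = (3+159-1)·t_tx + 3·t_prop = 161·182.5 + 3·0.0188667 = 29400 μs.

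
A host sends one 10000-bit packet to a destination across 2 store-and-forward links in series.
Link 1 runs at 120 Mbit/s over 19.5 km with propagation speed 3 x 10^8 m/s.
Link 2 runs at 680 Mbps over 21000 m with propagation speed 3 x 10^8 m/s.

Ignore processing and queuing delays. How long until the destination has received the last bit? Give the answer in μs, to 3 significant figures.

Transmission delays (L/R per hop): 83.3333, 14.7059 μs; sum = 98.0392 μs.
Propagation delays (d/s per hop): 65, 70 μs; sum = 135 μs.
End-to-end = 233 μs.

233 μs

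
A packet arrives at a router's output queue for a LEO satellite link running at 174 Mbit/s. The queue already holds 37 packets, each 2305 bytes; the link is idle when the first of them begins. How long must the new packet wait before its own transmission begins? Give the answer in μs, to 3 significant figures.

3920 μs

Each queued packet: L/R = 18440/174000000 = 105.977 μs.
37 queued → 3921.15 μs.
Queuing delay = 3920 μs.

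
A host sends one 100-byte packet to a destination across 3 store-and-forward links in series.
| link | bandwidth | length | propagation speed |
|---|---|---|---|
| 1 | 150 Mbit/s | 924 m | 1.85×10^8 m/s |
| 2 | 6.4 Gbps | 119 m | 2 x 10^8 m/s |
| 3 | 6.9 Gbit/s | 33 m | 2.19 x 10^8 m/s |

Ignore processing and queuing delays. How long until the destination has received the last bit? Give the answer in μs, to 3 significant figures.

11.3 μs

L = 100 × 8 = 800 bits.
Transmission delays (L/R per hop): 5.33333, 0.125, 0.115942 μs; sum = 5.57428 μs.
Propagation delays (d/s per hop): 4.99459, 0.595, 0.150685 μs; sum = 5.74028 μs.
End-to-end = 11.3 μs.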